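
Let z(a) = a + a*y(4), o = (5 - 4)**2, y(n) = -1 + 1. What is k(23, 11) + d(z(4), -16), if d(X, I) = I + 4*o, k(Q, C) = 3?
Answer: -9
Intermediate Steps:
y(n) = 0
o = 1 (o = 1**2 = 1)
z(a) = a (z(a) = a + a*0 = a + 0 = a)
d(X, I) = 4 + I (d(X, I) = I + 4*1 = I + 4 = 4 + I)
k(23, 11) + d(z(4), -16) = 3 + (4 - 16) = 3 - 12 = -9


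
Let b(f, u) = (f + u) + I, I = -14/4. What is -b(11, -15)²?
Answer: -225/4 ≈ -56.250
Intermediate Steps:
I = -7/2 (I = -14*¼ = -7/2 ≈ -3.5000)
b(f, u) = -7/2 + f + u (b(f, u) = (f + u) - 7/2 = -7/2 + f + u)
-b(11, -15)² = -(-7/2 + 11 - 15)² = -(-15/2)² = -1*225/4 = -225/4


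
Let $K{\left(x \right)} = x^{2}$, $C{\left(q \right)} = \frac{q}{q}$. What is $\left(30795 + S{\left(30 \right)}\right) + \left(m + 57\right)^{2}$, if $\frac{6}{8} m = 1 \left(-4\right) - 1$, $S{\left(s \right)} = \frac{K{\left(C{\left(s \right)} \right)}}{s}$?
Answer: $\frac{2999563}{90} \approx 33329.0$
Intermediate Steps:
$C{\left(q \right)} = 1$
$S{\left(s \right)} = \frac{1}{s}$ ($S{\left(s \right)} = \frac{1^{2}}{s} = 1 \frac{1}{s} = \frac{1}{s}$)
$m = - \frac{20}{3}$ ($m = \frac{4 \left(1 \left(-4\right) - 1\right)}{3} = \frac{4 \left(-4 - 1\right)}{3} = \frac{4}{3} \left(-5\right) = - \frac{20}{3} \approx -6.6667$)
$\left(30795 + S{\left(30 \right)}\right) + \left(m + 57\right)^{2} = \left(30795 + \frac{1}{30}\right) + \left(- \frac{20}{3} + 57\right)^{2} = \left(30795 + \frac{1}{30}\right) + \left(\frac{151}{3}\right)^{2} = \frac{923851}{30} + \frac{22801}{9} = \frac{2999563}{90}$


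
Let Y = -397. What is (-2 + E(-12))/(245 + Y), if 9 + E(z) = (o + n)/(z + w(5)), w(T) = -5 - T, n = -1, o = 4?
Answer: 245/3344 ≈ 0.073266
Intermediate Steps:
E(z) = -9 + 3/(-10 + z) (E(z) = -9 + (4 - 1)/(z + (-5 - 1*5)) = -9 + 3/(z + (-5 - 5)) = -9 + 3/(z - 10) = -9 + 3/(-10 + z))
(-2 + E(-12))/(245 + Y) = (-2 + 3*(31 - 3*(-12))/(-10 - 12))/(245 - 397) = (-2 + 3*(31 + 36)/(-22))/(-152) = (-2 + 3*(-1/22)*67)*(-1/152) = (-2 - 201/22)*(-1/152) = -245/22*(-1/152) = 245/3344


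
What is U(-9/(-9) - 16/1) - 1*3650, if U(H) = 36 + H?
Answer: -3629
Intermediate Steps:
U(-9/(-9) - 16/1) - 1*3650 = (36 + (-9/(-9) - 16/1)) - 1*3650 = (36 + (-9*(-⅑) - 16*1)) - 3650 = (36 + (1 - 16)) - 3650 = (36 - 15) - 3650 = 21 - 3650 = -3629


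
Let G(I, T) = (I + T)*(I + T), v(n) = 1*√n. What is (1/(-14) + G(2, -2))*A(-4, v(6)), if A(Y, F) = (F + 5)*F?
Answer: -3/7 - 5*√6/14 ≈ -1.3034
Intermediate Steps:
v(n) = √n
G(I, T) = (I + T)²
A(Y, F) = F*(5 + F) (A(Y, F) = (5 + F)*F = F*(5 + F))
(1/(-14) + G(2, -2))*A(-4, v(6)) = (1/(-14) + (2 - 2)²)*(√6*(5 + √6)) = (-1/14 + 0²)*(√6*(5 + √6)) = (-1/14 + 0)*(√6*(5 + √6)) = -√6*(5 + √6)/14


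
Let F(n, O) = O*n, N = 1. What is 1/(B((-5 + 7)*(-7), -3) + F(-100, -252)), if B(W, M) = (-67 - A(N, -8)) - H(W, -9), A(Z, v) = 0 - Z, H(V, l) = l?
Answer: 1/25143 ≈ 3.9772e-5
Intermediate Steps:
A(Z, v) = -Z
B(W, M) = -57 (B(W, M) = (-67 - (-1)) - 1*(-9) = (-67 - 1*(-1)) + 9 = (-67 + 1) + 9 = -66 + 9 = -57)
1/(B((-5 + 7)*(-7), -3) + F(-100, -252)) = 1/(-57 - 252*(-100)) = 1/(-57 + 25200) = 1/25143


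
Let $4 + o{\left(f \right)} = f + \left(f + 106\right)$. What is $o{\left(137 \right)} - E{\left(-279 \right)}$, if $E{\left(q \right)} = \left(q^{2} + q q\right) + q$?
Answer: $-155027$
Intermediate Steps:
$o{\left(f \right)} = 102 + 2 f$ ($o{\left(f \right)} = -4 + \left(f + \left(f + 106\right)\right) = -4 + \left(f + \left(106 + f\right)\right) = -4 + \left(106 + 2 f\right) = 102 + 2 f$)
$E{\left(q \right)} = q + 2 q^{2}$ ($E{\left(q \right)} = \left(q^{2} + q^{2}\right) + q = 2 q^{2} + q = q + 2 q^{2}$)
$o{\left(137 \right)} - E{\left(-279 \right)} = \left(102 + 2 \cdot 137\right) - - 279 \left(1 + 2 \left(-279\right)\right) = \left(102 + 274\right) - - 279 \left(1 - 558\right) = 376 - \left(-279\right) \left(-557\right) = 376 - 155403 = -155027$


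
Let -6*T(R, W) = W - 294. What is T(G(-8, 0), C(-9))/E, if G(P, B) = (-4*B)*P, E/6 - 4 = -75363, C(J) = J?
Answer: -101/904308 ≈ -0.00011169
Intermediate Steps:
E = -452154 (E = 24 + 6*(-75363) = 24 - 452178 = -452154)
G(P, B) = -4*B*P
T(R, W) = 49 - W/6 (T(R, W) = -(W - 294)/6 = -(-294 + W)/6 = 49 - W/6)
T(G(-8, 0), C(-9))/E = (49 - 1/6*(-9))/(-452154) = (49 + 3/2)*(-1/452154) = (101/2)*(-1/452154) = -101/904308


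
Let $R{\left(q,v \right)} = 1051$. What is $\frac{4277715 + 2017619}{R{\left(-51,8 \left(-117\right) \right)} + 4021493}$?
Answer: $\frac{3147667}{2011272} \approx 1.565$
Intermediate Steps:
$\frac{4277715 + 2017619}{R{\left(-51,8 \left(-117\right) \right)} + 4021493} = \frac{4277715 + 2017619}{1051 + 4021493} = \frac{6295334}{4022544} = 6295334 \cdot \frac{1}{4022544} = \frac{3147667}{2011272}$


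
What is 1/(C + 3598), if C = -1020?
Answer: 1/2578 ≈ 0.00038790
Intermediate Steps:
1/(C + 3598) = 1/(-1020 + 3598) = 1/2578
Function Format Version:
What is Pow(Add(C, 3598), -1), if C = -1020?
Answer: Rational(1, 2578) ≈ 0.00038790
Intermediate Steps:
Pow(Add(C, 3598), -1) = Pow(Add(-1020, 3598), -1) = Pow(2578, -1) = Rational(1, 2578)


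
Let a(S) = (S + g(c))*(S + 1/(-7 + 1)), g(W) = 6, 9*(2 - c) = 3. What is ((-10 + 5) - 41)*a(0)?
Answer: 46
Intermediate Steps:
c = 5/3 (c = 2 - 1/9*3 = 2 - 1/3 = 5/3 ≈ 1.6667)
a(S) = (6 + S)*(-1/6 + S) (a(S) = (S + 6)*(S + 1/(-7 + 1)) = (6 + S)*(S + 1/(-6)) = (6 + S)*(S - 1/6) = (6 + S)*(-1/6 + S))
((-10 + 5) - 41)*a(0) = ((-10 + 5) - 41)*(-1 + 0**2 + (35/6)*0) = (-5 - 41)*(-1 + 0 + 0) = -46*(-1) = 46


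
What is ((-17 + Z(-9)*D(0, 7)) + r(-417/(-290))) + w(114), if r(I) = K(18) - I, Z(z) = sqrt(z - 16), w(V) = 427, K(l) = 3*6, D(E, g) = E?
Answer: 123703/290 ≈ 426.56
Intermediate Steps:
K(l) = 18
Z(z) = sqrt(-16 + z)
r(I) = 18 - I
((-17 + Z(-9)*D(0, 7)) + r(-417/(-290))) + w(114) = ((-17 + sqrt(-16 - 9)*0) + (18 - (-417)/(-290))) + 427 = ((-17 + sqrt(-25)*0) + (18 - (-417)*(-1)/290)) + 427 = ((-17 + (5*I)*0) + (18 - 1*417/290)) + 427 = ((-17 + 0) + (18 - 417/290)) + 427 = (-17 + 4803/290) + 427 = -127/290 + 427 = 123703/290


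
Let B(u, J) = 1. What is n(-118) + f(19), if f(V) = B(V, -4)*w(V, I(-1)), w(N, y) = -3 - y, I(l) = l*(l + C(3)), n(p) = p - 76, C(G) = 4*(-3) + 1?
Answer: -209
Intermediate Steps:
C(G) = -11 (C(G) = -12 + 1 = -11)
n(p) = -76 + p
I(l) = l*(-11 + l) (I(l) = l*(l - 11) = l*(-11 + l))
f(V) = -15 (f(V) = 1*(-3 - (-1)*(-11 - 1)) = 1*(-3 - (-1)*(-12)) = 1*(-3 - 1*12) = 1*(-3 - 12) = 1*(-15) = -15)
n(-118) + f(19) = (-76 - 118) - 15 = -194 - 15 = -209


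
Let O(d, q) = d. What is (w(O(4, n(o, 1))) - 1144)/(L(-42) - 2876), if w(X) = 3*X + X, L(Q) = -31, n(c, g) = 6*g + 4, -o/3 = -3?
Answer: 376/969 ≈ 0.38803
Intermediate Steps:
o = 9 (o = -3*(-3) = 9)
n(c, g) = 4 + 6*g
w(X) = 4*X
(w(O(4, n(o, 1))) - 1144)/(L(-42) - 2876) = (4*4 - 1144)/(-31 - 2876) = (16 - 1144)/(-2907) = -1128*(-1/2907) = 376/969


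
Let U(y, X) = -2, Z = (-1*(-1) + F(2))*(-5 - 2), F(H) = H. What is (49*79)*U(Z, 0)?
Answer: -7742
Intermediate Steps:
Z = -21 (Z = (-1*(-1) + 2)*(-5 - 2) = (1 + 2)*(-7) = 3*(-7) = -21)
(49*79)*U(Z, 0) = (49*79)*(-2) = 3871*(-2) = -7742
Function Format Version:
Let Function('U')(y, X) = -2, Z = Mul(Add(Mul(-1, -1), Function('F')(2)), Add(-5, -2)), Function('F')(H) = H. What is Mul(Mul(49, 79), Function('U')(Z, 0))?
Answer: -7742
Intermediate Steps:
Z = -21 (Z = Mul(Add(Mul(-1, -1), 2), Add(-5, -2)) = Mul(Add(1, 2), -7) = Mul(3, -7) = -21)
Mul(Mul(49, 79), Function('U')(Z, 0)) = Mul(Mul(49, 79), -2) = Mul(3871, -2) = -7742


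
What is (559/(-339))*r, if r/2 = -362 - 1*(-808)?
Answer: -498628/339 ≈ -1470.9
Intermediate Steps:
r = 892 (r = 2*(-362 - 1*(-808)) = 2*(-362 + 808) = 2*446 = 892)
(559/(-339))*r = (559/(-339))*892 = (559*(-1/339))*892 = -559/339*892 = -498628/339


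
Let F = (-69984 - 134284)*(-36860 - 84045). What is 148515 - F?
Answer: -24696874025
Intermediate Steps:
F = 24697022540 (F = -204268*(-120905) = 24697022540)
148515 - F = 148515 - 1*24697022540 = 148515 - 24697022540 = -24696874025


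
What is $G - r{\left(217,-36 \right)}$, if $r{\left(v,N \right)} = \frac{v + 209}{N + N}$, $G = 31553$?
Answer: $\frac{378707}{12} \approx 31559.0$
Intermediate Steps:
$r{\left(v,N \right)} = \frac{209 + v}{2 N}$
$G - r{\left(217,-36 \right)} = 31553 - \frac{209 + 217}{2 \left(-36\right)} = 31553 - \frac{1}{2} \left(- \frac{1}{36}\right) 426 = 31553 - - \frac{71}{12} = 31553 + \frac{71}{12} = \frac{378707}{12}$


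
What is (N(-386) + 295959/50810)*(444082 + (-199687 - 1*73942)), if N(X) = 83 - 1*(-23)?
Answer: 968483094007/50810 ≈ 1.9061e+7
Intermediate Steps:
N(X) = 106 (N(X) = 83 + 23 = 106)
(N(-386) + 295959/50810)*(444082 + (-199687 - 1*73942)) = (106 + 295959/50810)*(444082 + (-199687 - 1*73942)) = (106 + 295959*(1/50810))*(444082 + (-199687 - 73942)) = (106 + 295959/50810)*(444082 - 273629) = (5681819/50810)*170453 = 968483094007/50810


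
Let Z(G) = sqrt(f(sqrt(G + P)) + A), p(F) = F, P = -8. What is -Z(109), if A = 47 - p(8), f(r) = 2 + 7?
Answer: -4*sqrt(3) ≈ -6.9282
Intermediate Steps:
f(r) = 9
A = 39 (A = 47 - 1*8 = 47 - 8 = 39)
Z(G) = 4*sqrt(3) (Z(G) = sqrt(9 + 39) = sqrt(48) = 4*sqrt(3))
-Z(109) = -4*sqrt(3)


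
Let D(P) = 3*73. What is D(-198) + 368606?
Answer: 368825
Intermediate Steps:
D(P) = 219
D(-198) + 368606 = 219 + 368606 = 368825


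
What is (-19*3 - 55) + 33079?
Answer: 32967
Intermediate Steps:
(-19*3 - 55) + 33079 = (-57 - 55) + 33079 = -112 + 33079 = 32967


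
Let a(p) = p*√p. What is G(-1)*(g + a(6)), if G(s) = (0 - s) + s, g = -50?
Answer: 0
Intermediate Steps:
a(p) = p^(3/2)
G(s) = 0 (G(s) = -s + s = 0)
G(-1)*(g + a(6)) = 0*(-50 + 6^(3/2)) = 0*(-50 + 6*√6) = 0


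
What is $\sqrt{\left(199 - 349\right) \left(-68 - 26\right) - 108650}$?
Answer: $5 i \sqrt{3782} \approx 307.49 i$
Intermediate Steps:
$\sqrt{\left(199 - 349\right) \left(-68 - 26\right) - 108650} = \sqrt{\left(-150\right) \left(-94\right) - 108650} = \sqrt{14100 - 108650} = \sqrt{-94550} = 5 i \sqrt{3782}$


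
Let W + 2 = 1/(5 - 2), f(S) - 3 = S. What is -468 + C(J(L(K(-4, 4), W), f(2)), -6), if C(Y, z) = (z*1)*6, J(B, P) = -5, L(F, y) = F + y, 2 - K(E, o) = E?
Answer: -504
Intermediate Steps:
f(S) = 3 + S
K(E, o) = 2 - E
W = -5/3 (W = -2 + 1/(5 - 2) = -2 + 1/3 = -5/3 ≈ -1.6667)
C(Y, z) = 6*z (C(Y, z) = z*6 = 6*z)
-468 + C(J(L(K(-4, 4), W), f(2)), -6) = -468 + 6*(-6) = -468 - 36 = -504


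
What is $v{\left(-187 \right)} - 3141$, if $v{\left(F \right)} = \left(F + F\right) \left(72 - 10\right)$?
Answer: $-26329$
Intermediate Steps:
$v{\left(F \right)} = 124 F$ ($v{\left(F \right)} = 2 F 62 = 124 F$)
$v{\left(-187 \right)} - 3141 = 124 \left(-187\right) - 3141 = -23188 - 3141 = -26329$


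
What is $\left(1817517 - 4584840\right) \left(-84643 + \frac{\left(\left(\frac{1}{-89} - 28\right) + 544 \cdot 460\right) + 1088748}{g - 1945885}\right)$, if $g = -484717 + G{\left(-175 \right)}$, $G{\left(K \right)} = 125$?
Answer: $\frac{16889391174103878638}{72104151} \approx 2.3424 \cdot 10^{11}$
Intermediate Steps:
$g = -484592$ ($g = -484717 + 125 = -484592$)
$\left(1817517 - 4584840\right) \left(-84643 + \frac{\left(\left(\frac{1}{-89} - 28\right) + 544 \cdot 460\right) + 1088748}{g - 1945885}\right) = \left(1817517 - 4584840\right) \left(-84643 + \frac{\left(\left(\frac{1}{-89} - 28\right) + 544 \cdot 460\right) + 1088748}{-484592 - 1945885}\right) = - 2767323 \left(-84643 + \frac{\left(\left(- \frac{1}{89} - 28\right) + 250240\right) + 1088748}{-2430477}\right) = - 2767323 \left(-84643 + \left(\left(- \frac{2493}{89} + 250240\right) + 1088748\right) \left(- \frac{1}{2430477}\right)\right) = - 2767323 \left(-84643 + \left(\frac{22268867}{89} + 1088748\right) \left(- \frac{1}{2430477}\right)\right) = - 2767323 \left(-84643 + \frac{119167439}{89} \left(- \frac{1}{2430477}\right)\right) = - 2767323 \left(-84643 - \frac{119167439}{216312453}\right) = \left(-2767323\right) \left(- \frac{18309454126718}{216312453}\right) = \frac{16889391174103878638}{72104151}$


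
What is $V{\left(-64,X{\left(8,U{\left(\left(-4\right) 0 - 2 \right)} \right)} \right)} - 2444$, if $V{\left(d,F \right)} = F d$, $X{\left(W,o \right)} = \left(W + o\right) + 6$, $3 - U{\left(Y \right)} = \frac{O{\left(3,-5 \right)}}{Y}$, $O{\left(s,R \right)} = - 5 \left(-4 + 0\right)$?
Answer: $-4172$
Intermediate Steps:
$O{\left(s,R \right)} = 20$ ($O{\left(s,R \right)} = \left(-5\right) \left(-4\right) = 20$)
$U{\left(Y \right)} = 3 - \frac{20}{Y}$
$X{\left(W,o \right)} = 6 + W + o$
$V{\left(-64,X{\left(8,U{\left(\left(-4\right) 0 - 2 \right)} \right)} \right)} - 2444 = \left(6 + 8 - \left(-3 + \frac{20}{\left(-4\right) 0 - 2}\right)\right) \left(-64\right) - 2444 = \left(6 + 8 - \left(-3 + \frac{20}{0 - 2}\right)\right) \left(-64\right) - 2444 = \left(6 + 8 - \left(-3 + \frac{20}{-2}\right)\right) \left(-64\right) - 2444 = \left(6 + 8 + \left(3 - -10\right)\right) \left(-64\right) - 2444 = \left(6 + 8 + \left(3 + 10\right)\right) \left(-64\right) - 2444 = \left(6 + 8 + 13\right) \left(-64\right) - 2444 = 27 \left(-64\right) - 2444 = -1728 - 2444 = -4172$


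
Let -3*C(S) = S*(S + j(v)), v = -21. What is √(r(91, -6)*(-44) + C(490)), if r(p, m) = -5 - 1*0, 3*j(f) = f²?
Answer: I*√934410/3 ≈ 322.22*I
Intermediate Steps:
j(f) = f²/3
r(p, m) = -5 (r(p, m) = -5 + 0 = -5)
C(S) = -S*(147 + S)/3 (C(S) = -S*(S + (⅓)*(-21)²)/3 = -S*(S + (⅓)*441)/3 = -S*(S + 147)/3 = -S*(147 + S)/3)
√(r(91, -6)*(-44) + C(490)) = √(-5*(-44) - ⅓*490*(147 + 490)) = √(220 - ⅓*490*637) = √(220 - 312130/3) = √(-311470/3) = I*√934410/3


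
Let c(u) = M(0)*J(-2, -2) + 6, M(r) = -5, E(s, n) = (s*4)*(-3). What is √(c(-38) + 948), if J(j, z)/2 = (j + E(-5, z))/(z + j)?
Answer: √1099 ≈ 33.151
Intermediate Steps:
E(s, n) = -12*s (E(s, n) = (4*s)*(-3) = -12*s)
J(j, z) = 2*(60 + j)/(j + z) (J(j, z) = 2*((j - 12*(-5))/(z + j)) = 2*((j + 60)/(j + z)) = 2*((60 + j)/(j + z)) = 2*(60 + j)/(j + z))
c(u) = 151 (c(u) = -10*(60 - 2)/(-2 - 2) + 6 = -10*58/(-4) + 6 = -10*(-1)*58/4 + 6 = -5*(-29) + 6 = 145 + 6 = 151)
√(c(-38) + 948) = √(151 + 948) = √1099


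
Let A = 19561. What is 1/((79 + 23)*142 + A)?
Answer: 1/34045 ≈ 2.9373e-5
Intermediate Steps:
1/((79 + 23)*142 + A) = 1/((79 + 23)*142 + 19561) = 1/(102*142 + 19561) = 1/(14484 + 19561) = 1/34045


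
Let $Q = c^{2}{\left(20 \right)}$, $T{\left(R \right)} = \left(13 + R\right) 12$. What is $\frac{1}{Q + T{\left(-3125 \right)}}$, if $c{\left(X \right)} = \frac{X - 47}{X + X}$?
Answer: $- \frac{1600}{59749671} \approx -2.6778 \cdot 10^{-5}$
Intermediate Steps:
$c{\left(X \right)} = \frac{-47 + X}{2 X}$
$T{\left(R \right)} = 156 + 12 R$
$Q = \frac{729}{1600}$ ($Q = \left(\frac{-47 + 20}{2 \cdot 20}\right)^{2} = \left(\frac{1}{2} \cdot \frac{1}{20} \left(-27\right)\right)^{2} = \left(- \frac{27}{40}\right)^{2} = \frac{729}{1600} \approx 0.45563$)
$\frac{1}{Q + T{\left(-3125 \right)}} = \frac{1}{\frac{729}{1600} + \left(156 + 12 \left(-3125\right)\right)} = \frac{1}{\frac{729}{1600} + \left(156 - 37500\right)} = \frac{1}{\frac{729}{1600} - 37344} = \frac{1}{- \frac{59749671}{1600}} = - \frac{1600}{59749671}$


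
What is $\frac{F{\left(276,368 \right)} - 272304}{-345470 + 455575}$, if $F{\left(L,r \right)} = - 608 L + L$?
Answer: $- \frac{439836}{110105} \approx -3.9947$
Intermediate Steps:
$F{\left(L,r \right)} = - 607 L$
$\frac{F{\left(276,368 \right)} - 272304}{-345470 + 455575} = \frac{\left(-607\right) 276 - 272304}{-345470 + 455575} = \frac{-167532 - 272304}{110105} = \left(-439836\right) \frac{1}{110105} = - \frac{439836}{110105}$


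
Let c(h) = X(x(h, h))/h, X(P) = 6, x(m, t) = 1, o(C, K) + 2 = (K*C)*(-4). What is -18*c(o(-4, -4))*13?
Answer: 234/11 ≈ 21.273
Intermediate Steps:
o(C, K) = -2 - 4*C*K (o(C, K) = -2 + (K*C)*(-4) = -2 + (C*K)*(-4) = -2 - 4*C*K)
c(h) = 6/h
-18*c(o(-4, -4))*13 = -108/(-2 - 4*(-4)*(-4))*13 = -108/(-2 - 64)*13 = -108/(-66)*13 = -108*(-1)/66*13 = -18*(-1/11)*13 = (18/11)*13 = 234/11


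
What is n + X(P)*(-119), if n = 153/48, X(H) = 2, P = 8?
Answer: -3757/16 ≈ -234.81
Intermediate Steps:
n = 51/16 (n = 153*(1/48) = 51/16 ≈ 3.1875)
n + X(P)*(-119) = 51/16 + 2*(-119) = 51/16 - 238 = -3757/16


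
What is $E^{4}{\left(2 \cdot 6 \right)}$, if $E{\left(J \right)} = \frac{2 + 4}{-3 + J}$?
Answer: $\frac{16}{81} \approx 0.19753$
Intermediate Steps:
$E{\left(J \right)} = \frac{6}{-3 + J}$
$E^{4}{\left(2 \cdot 6 \right)} = \left(\frac{6}{-3 + 2 \cdot 6}\right)^{4} = \left(\frac{6}{-3 + 12}\right)^{4} = \left(\frac{6}{9}\right)^{4} = \left(6 \cdot \frac{1}{9}\right)^{4} = \left(\frac{2}{3}\right)^{4} = \frac{16}{81}$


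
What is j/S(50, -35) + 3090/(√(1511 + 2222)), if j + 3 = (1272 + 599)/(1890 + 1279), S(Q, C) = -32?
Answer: 1909/25352 + 3090*√3733/3733 ≈ 50.650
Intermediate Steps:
j = -7636/3169 (j = -3 + (1272 + 599)/(1890 + 1279) = -3 + 1871/3169 = -7636/3169 ≈ -2.4096)
j/S(50, -35) + 3090/(√(1511 + 2222)) = -7636/3169/(-32) + 3090/(√(1511 + 2222)) = -7636/3169*(-1/32) + 3090/(√3733) = 1909/25352 + 3090*(√3733/3733) = 1909/25352 + 3090*√3733/3733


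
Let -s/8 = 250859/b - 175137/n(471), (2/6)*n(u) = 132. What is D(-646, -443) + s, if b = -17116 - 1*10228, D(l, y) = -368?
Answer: 365848999/112794 ≈ 3243.5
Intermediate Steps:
n(u) = 396 (n(u) = 3*132 = 396)
b = -27344 (b = -17116 - 10228 = -27344)
s = 407357191/112794 (s = -8*(250859/(-27344) - 175137/396) = -8*(250859*(-1/27344) - 175137*1/396) = -8*(-250859/27344 - 58379/132) = -8*(-407357191/902352) = 407357191/112794 ≈ 3611.5)
D(-646, -443) + s = -368 + 407357191/112794 = 365848999/112794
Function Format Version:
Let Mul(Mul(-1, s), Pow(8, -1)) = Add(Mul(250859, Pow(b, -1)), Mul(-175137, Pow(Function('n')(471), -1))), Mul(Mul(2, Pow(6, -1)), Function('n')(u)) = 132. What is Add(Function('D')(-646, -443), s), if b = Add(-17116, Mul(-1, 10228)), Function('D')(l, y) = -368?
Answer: Rational(365848999, 112794) ≈ 3243.5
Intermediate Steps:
Function('n')(u) = 396 (Function('n')(u) = Mul(3, 132) = 396)
b = -27344 (b = Add(-17116, -10228) = -27344)
s = Rational(407357191, 112794) (s = Mul(-8, Add(Mul(250859, Pow(-27344, -1)), Mul(-175137, Pow(396, -1)))) = Mul(-8, Add(Mul(250859, Rational(-1, 27344)), Mul(-175137, Rational(1, 396)))) = Mul(-8, Add(Rational(-250859, 27344), Rational(-58379, 132))) = Mul(-8, Rational(-407357191, 902352)) = Rational(407357191, 112794) ≈ 3611.5)
Add(Function('D')(-646, -443), s) = Add(-368, Rational(407357191, 112794)) = Rational(365848999, 112794)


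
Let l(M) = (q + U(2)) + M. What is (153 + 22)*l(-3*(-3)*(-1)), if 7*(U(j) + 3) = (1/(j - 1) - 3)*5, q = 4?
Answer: -1650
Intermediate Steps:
U(j) = -36/7 + 5/(7*(-1 + j)) (U(j) = -3 + ((1/(j - 1) - 3)*5)/7 = -3 + ((1/(-1 + j) - 3)*5)/7 = -3 + ((-3 + 1/(-1 + j))*5)/7 = -3 + (-15 + 5/(-1 + j))/7 = -3 + (-15/7 + 5/(7*(-1 + j))) = -36/7 + 5/(7*(-1 + j)))
l(M) = -3/7 + M (l(M) = (4 + (41 - 36*2)/(7*(-1 + 2))) + M = (4 + (⅐)*(41 - 72)/1) + M = (4 + (⅐)*1*(-31)) + M = (4 - 31/7) + M = -3/7 + M)
(153 + 22)*l(-3*(-3)*(-1)) = (153 + 22)*(-3/7 - 3*(-3)*(-1)) = 175*(-3/7 + 9*(-1)) = 175*(-3/7 - 9) = 175*(-66/7) = -1650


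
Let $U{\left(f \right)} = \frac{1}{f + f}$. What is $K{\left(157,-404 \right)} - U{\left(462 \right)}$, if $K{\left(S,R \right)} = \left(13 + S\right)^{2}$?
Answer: $\frac{26703599}{924} \approx 28900.0$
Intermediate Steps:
$U{\left(f \right)} = \frac{1}{2 f}$
$K{\left(157,-404 \right)} - U{\left(462 \right)} = \left(13 + 157\right)^{2} - \frac{1}{2 \cdot 462} = 170^{2} - \frac{1}{2} \cdot \frac{1}{462} = 28900 - \frac{1}{924} = \frac{26703599}{924}$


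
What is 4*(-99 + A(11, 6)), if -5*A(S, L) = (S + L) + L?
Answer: -2072/5 ≈ -414.40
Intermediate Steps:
A(S, L) = -2*L/5 - S/5 (A(S, L) = -((S + L) + L)/5 = -((L + S) + L)/5 = -(S + 2*L)/5 = -2*L/5 - S/5)
4*(-99 + A(11, 6)) = 4*(-99 + (-2/5*6 - 1/5*11)) = 4*(-99 + (-12/5 - 11/5)) = 4*(-99 - 23/5) = 4*(-518/5) = -2072/5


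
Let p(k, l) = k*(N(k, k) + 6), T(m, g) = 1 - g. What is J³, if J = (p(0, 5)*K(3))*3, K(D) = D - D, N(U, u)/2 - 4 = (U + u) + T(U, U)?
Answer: 0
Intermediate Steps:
N(U, u) = 10 + 2*u (N(U, u) = 8 + 2*((U + u) + (1 - U)) = 8 + 2*(1 + u) = 8 + (2 + 2*u) = 10 + 2*u)
K(D) = 0
p(k, l) = k*(16 + 2*k) (p(k, l) = k*((10 + 2*k) + 6) = k*(16 + 2*k))
J = 0 (J = ((2*0*(8 + 0))*0)*3 = ((2*0*8)*0)*3 = (0*0)*3 = 0*3 = 0)
J³ = 0³ = 0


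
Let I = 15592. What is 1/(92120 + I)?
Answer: 1/107712 ≈ 9.2840e-6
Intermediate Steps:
1/(92120 + I) = 1/(92120 + 15592) = 1/107712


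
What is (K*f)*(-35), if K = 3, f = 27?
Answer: -2835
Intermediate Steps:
(K*f)*(-35) = (3*27)*(-35) = 81*(-35) = -2835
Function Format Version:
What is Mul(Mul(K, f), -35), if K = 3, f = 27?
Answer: -2835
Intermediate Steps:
Mul(Mul(K, f), -35) = Mul(Mul(3, 27), -35) = Mul(81, -35) = -2835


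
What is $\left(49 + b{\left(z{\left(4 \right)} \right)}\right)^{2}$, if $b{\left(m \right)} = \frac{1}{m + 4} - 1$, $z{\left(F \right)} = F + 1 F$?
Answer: $\frac{332929}{144} \approx 2312.0$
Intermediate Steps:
$z{\left(F \right)} = 2 F$ ($z{\left(F \right)} = F + F = 2 F$)
$b{\left(m \right)} = -1 + \frac{1}{4 + m}$ ($b{\left(m \right)} = \frac{1}{4 + m} - 1 = -1 + \frac{1}{4 + m}$)
$\left(49 + b{\left(z{\left(4 \right)} \right)}\right)^{2} = \left(49 + \frac{-3 - 2 \cdot 4}{4 + 2 \cdot 4}\right)^{2} = \left(49 + \frac{-3 - 8}{4 + 8}\right)^{2} = \left(49 + \frac{-3 - 8}{12}\right)^{2} = \left(49 + \frac{1}{12} \left(-11\right)\right)^{2} = \left(49 - \frac{11}{12}\right)^{2} = \left(\frac{577}{12}\right)^{2} = \frac{332929}{144}$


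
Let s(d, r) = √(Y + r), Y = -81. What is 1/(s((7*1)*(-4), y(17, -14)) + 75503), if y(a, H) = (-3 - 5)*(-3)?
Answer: 75503/5700703066 - I*√57/5700703066 ≈ 1.3245e-5 - 1.3244e-9*I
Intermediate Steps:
y(a, H) = 24 (y(a, H) = -8*(-3) = 24)
s(d, r) = √(-81 + r)
1/(s((7*1)*(-4), y(17, -14)) + 75503) = 1/(√(-81 + 24) + 75503) = 1/(√(-57) + 75503) = 1/(I*√57 + 75503) = 1/(75503 + I*√57)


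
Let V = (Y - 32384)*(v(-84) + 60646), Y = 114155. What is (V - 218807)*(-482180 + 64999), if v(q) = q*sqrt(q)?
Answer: -2068744367614879 + 5731035668568*I*sqrt(21) ≈ -2.0687e+15 + 2.6263e+13*I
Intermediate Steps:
v(q) = q**(3/2)
V = 4959084066 - 13737528*I*sqrt(21) (V = (114155 - 32384)*((-84)**(3/2) + 60646) = 81771*(-168*I*sqrt(21) + 60646) = 81771*(60646 - 168*I*sqrt(21)) = 4959084066 - 13737528*I*sqrt(21) ≈ 4.9591e+9 - 6.2953e+7*I)
(V - 218807)*(-482180 + 64999) = ((4959084066 - 13737528*I*sqrt(21)) - 218807)*(-482180 + 64999) = (4958865259 - 13737528*I*sqrt(21))*(-417181) = -2068744367614879 + 5731035668568*I*sqrt(21)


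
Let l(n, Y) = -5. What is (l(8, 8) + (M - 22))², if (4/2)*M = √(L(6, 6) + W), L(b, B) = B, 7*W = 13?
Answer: (378 - √385)²/196 ≈ 655.28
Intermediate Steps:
W = 13/7 (W = (⅐)*13 = 13/7 ≈ 1.8571)
M = √385/14 (M = √(6 + 13/7)/2 = √(55/7)/2 = (√385/7)/2 = √385/14 ≈ 1.4015)
(l(8, 8) + (M - 22))² = (-5 + (√385/14 - 22))² = (-5 + (-22 + √385/14))² = (-27 + √385/14)²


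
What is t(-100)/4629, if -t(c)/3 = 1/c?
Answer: 1/154300 ≈ 6.4809e-6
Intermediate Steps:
t(c) = -3/c
t(-100)/4629 = -3/(-100)/4629 = -3*(-1/100)*(1/4629) = (3/100)*(1/4629) = 1/154300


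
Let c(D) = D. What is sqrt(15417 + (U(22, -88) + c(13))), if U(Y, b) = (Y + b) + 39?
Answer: sqrt(15403) ≈ 124.11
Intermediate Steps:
U(Y, b) = 39 + Y + b
sqrt(15417 + (U(22, -88) + c(13))) = sqrt(15417 + ((39 + 22 - 88) + 13)) = sqrt(15417 + (-27 + 13)) = sqrt(15417 - 14) = sqrt(15403)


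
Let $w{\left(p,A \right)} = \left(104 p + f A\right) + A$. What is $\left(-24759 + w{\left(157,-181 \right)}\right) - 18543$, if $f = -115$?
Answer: $-6340$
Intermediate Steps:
$w{\left(p,A \right)} = - 114 A + 104 p$ ($w{\left(p,A \right)} = \left(104 p - 115 A\right) + A = \left(- 115 A + 104 p\right) + A = - 114 A + 104 p$)
$\left(-24759 + w{\left(157,-181 \right)}\right) - 18543 = \left(-24759 + \left(\left(-114\right) \left(-181\right) + 104 \cdot 157\right)\right) - 18543 = \left(-24759 + \left(20634 + 16328\right)\right) - 18543 = \left(-24759 + 36962\right) - 18543 = 12203 - 18543 = -6340$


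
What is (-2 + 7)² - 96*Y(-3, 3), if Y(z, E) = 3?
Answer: -263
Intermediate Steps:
(-2 + 7)² - 96*Y(-3, 3) = (-2 + 7)² - 96*3 = 5² - 288 = 25 - 288 = -263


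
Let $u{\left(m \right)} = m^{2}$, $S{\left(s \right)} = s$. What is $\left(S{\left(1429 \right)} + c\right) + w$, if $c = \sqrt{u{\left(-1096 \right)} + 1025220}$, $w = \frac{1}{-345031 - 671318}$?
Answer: $\frac{1452362720}{1016349} + 2 \sqrt{556609} \approx 2921.1$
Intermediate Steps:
$w = - \frac{1}{1016349}$ ($w = \frac{1}{-1016349} = - \frac{1}{1016349} \approx -9.8391 \cdot 10^{-7}$)
$c = 2 \sqrt{556609}$ ($c = \sqrt{\left(-1096\right)^{2} + 1025220} = \sqrt{1201216 + 1025220} = \sqrt{2226436} = 2 \sqrt{556609} \approx 1492.1$)
$\left(S{\left(1429 \right)} + c\right) + w = \left(1429 + 2 \sqrt{556609}\right) - \frac{1}{1016349} = \frac{1452362720}{1016349} + 2 \sqrt{556609}$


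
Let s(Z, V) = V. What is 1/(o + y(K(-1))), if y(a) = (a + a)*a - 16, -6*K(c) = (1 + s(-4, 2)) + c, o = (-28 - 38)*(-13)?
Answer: 9/7580 ≈ 0.0011873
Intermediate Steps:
o = 858 (o = -66*(-13) = 858)
K(c) = -½ - c/6 (K(c) = -((1 + 2) + c)/6 = -(3 + c)/6 = -½ - c/6)
y(a) = -16 + 2*a² (y(a) = (2*a)*a - 16 = 2*a² - 16 = -16 + 2*a²)
1/(o + y(K(-1))) = 1/(858 + (-16 + 2*(-½ - ⅙*(-1))²)) = 1/(858 + (-16 + 2*(-½ + ⅙)²)) = 1/(858 + (-16 + 2*(-⅓)²)) = 1/(858 + (-16 + 2*(⅑))) = 1/(858 + (-16 + 2/9)) = 1/(858 - 142/9) = 1/(7580/9) = 9/7580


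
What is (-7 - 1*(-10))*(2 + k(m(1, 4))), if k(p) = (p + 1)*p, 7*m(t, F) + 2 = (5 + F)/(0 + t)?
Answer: 12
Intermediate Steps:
m(t, F) = -2/7 + (5 + F)/(7*t) (m(t, F) = -2/7 + ((5 + F)/(0 + t))/7 = -2/7 + ((5 + F)/t)/7 = -2/7 + (5 + F)/(7*t))
k(p) = p*(1 + p) (k(p) = (1 + p)*p = p*(1 + p))
(-7 - 1*(-10))*(2 + k(m(1, 4))) = (-7 - 1*(-10))*(2 + ((⅐)*(5 + 4 - 2*1)/1)*(1 + (⅐)*(5 + 4 - 2*1)/1)) = (-7 + 10)*(2 + ((⅐)*1*(5 + 4 - 2))*(1 + (⅐)*1*(5 + 4 - 2))) = 3*(2 + ((⅐)*1*7)*(1 + (⅐)*1*7)) = 3*(2 + 1*(1 + 1)) = 3*(2 + 1*2) = 3*(2 + 2) = 3*4 = 12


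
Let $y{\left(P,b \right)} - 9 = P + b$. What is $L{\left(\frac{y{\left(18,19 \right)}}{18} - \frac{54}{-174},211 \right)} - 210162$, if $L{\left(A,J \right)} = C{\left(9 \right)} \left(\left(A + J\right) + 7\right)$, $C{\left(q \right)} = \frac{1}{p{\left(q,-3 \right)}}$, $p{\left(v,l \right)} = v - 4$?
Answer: $- \frac{274203764}{1305} \approx -2.1012 \cdot 10^{5}$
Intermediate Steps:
$y{\left(P,b \right)} = 9 + P + b$ ($y{\left(P,b \right)} = 9 + \left(P + b\right) = 9 + P + b$)
$p{\left(v,l \right)} = -4 + v$
$C{\left(q \right)} = \frac{1}{-4 + q}$
$L{\left(A,J \right)} = \frac{7}{5} + \frac{A}{5} + \frac{J}{5}$ ($L{\left(A,J \right)} = \frac{\left(A + J\right) + 7}{-4 + 9} = \frac{7 + A + J}{5} = \frac{7}{5} + \frac{A}{5} + \frac{J}{5}$)
$L{\left(\frac{y{\left(18,19 \right)}}{18} - \frac{54}{-174},211 \right)} - 210162 = \left(\frac{7}{5} + \frac{\frac{9 + 18 + 19}{18} - \frac{54}{-174}}{5} + \frac{1}{5} \cdot 211\right) - 210162 = \left(\frac{7}{5} + \frac{46 \cdot \frac{1}{18} - - \frac{9}{29}}{5} + \frac{211}{5}\right) - 210162 = \left(\frac{7}{5} + \frac{\frac{23}{9} + \frac{9}{29}}{5} + \frac{211}{5}\right) - 210162 = \left(\frac{7}{5} + \frac{1}{5} \cdot \frac{748}{261} + \frac{211}{5}\right) - 210162 = \left(\frac{7}{5} + \frac{748}{1305} + \frac{211}{5}\right) - 210162 = \frac{57646}{1305} - 210162 = - \frac{274203764}{1305}$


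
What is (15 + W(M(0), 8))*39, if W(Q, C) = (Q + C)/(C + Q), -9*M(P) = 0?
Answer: 624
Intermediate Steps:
M(P) = 0 (M(P) = -⅑*0 = 0)
W(Q, C) = 1 (W(Q, C) = (C + Q)/(C + Q) = 1)
(15 + W(M(0), 8))*39 = (15 + 1)*39 = 16*39 = 624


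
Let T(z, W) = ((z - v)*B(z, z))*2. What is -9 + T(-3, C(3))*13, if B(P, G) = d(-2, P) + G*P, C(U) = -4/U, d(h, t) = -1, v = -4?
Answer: 199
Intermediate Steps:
B(P, G) = -1 + G*P
T(z, W) = 2*(-1 + z²)*(4 + z) (T(z, W) = ((z - 1*(-4))*(-1 + z*z))*2 = ((z + 4)*(-1 + z²))*2 = ((4 + z)*(-1 + z²))*2 = ((-1 + z²)*(4 + z))*2 = 2*(-1 + z²)*(4 + z))
-9 + T(-3, C(3))*13 = -9 + (2*(-1 + (-3)²)*(4 - 3))*13 = -9 + (2*(-1 + 9)*1)*13 = -9 + (2*8*1)*13 = -9 + 16*13 = -9 + 208 = 199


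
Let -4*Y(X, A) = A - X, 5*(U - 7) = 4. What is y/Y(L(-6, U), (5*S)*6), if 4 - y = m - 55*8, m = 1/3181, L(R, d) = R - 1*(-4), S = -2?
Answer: 2824726/92249 ≈ 30.621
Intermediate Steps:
U = 39/5 (U = 7 + (⅕)*4 = 7 + ⅘ = 39/5 ≈ 7.8000)
L(R, d) = 4 + R (L(R, d) = R + 4 = 4 + R)
m = 1/3181 ≈ 0.00031437
Y(X, A) = -A/4 + X/4 (Y(X, A) = -(A - X)/4 = -A/4 + X/4)
y = 1412363/3181 (y = 4 - (1/3181 - 55*8) = 4 - (1/3181 - 440) = 4 - 1*(-1399639/3181) = 4 + 1399639/3181 = 1412363/3181 ≈ 444.00)
y/Y(L(-6, U), (5*S)*6) = 1412363/(3181*(-5*(-2)*6/4 + (4 - 6)/4)) = 1412363/(3181*(-(-5)*6/2 + (¼)*(-2))) = 1412363/(3181*(-¼*(-60) - ½)) = 1412363/(3181*(15 - ½)) = 1412363/(3181*(29/2)) = (1412363/3181)*(2/29) = 2824726/92249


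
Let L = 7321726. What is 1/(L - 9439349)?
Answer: -1/2117623 ≈ -4.7223e-7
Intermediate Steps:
1/(L - 9439349) = 1/(7321726 - 9439349) = 1/(-2117623) = -1/2117623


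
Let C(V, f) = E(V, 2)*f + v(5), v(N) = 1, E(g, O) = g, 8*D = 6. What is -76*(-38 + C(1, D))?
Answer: 2755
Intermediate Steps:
D = ¾ (D = (⅛)*6 = ¾ ≈ 0.75000)
C(V, f) = 1 + V*f (C(V, f) = V*f + 1 = 1 + V*f)
-76*(-38 + C(1, D)) = -76*(-38 + (1 + 1*(¾))) = -76*(-38 + (1 + ¾)) = -76*(-38 + 7/4) = -76*(-145/4) = 2755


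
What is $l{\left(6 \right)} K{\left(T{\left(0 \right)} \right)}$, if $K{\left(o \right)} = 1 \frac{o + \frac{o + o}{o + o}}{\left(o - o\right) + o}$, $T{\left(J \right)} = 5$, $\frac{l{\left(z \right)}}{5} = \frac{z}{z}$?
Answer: $6$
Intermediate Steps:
$l{\left(z \right)} = 5$ ($l{\left(z \right)} = 5 \frac{z}{z} = 5 \cdot 1 = 5$)
$K{\left(o \right)} = \frac{1 + o}{o}$ ($K{\left(o \right)} = 1 \frac{o + \frac{2 o}{2 o}}{0 + o} = 1 \frac{o + 2 o \frac{1}{2 o}}{o} = 1 \frac{o + 1}{o} = 1 \frac{1 + o}{o} = \frac{1 + o}{o}$)
$l{\left(6 \right)} K{\left(T{\left(0 \right)} \right)} = 5 \frac{1 + 5}{5} = 5 \cdot \frac{1}{5} \cdot 6 = 5 \cdot \frac{6}{5} = 6$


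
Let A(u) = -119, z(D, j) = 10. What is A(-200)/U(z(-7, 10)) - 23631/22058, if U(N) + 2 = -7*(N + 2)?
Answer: 148159/474247 ≈ 0.31241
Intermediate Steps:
U(N) = -16 - 7*N (U(N) = -2 - 7*(N + 2) = -2 - 7*(2 + N) = -2 + (-14 - 7*N) = -16 - 7*N)
A(-200)/U(z(-7, 10)) - 23631/22058 = -119/(-16 - 7*10) - 23631/22058 = -119/(-16 - 70) - 23631*1/22058 = -119/(-86) - 23631/22058 = -119*(-1/86) - 23631/22058 = 119/86 - 23631/22058 = 148159/474247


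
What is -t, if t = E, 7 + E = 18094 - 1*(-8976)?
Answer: -27063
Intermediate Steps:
E = 27063 (E = -7 + (18094 - 1*(-8976)) = -7 + (18094 + 8976) = -7 + 27070 = 27063)
t = 27063
-t = -1*27063 = -27063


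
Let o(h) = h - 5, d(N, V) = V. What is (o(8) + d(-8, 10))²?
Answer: 169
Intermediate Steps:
o(h) = -5 + h
(o(8) + d(-8, 10))² = ((-5 + 8) + 10)² = (3 + 10)² = 13² = 169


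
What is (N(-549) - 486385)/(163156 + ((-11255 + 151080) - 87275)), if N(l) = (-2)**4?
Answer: -162123/71902 ≈ -2.2548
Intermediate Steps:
N(l) = 16
(N(-549) - 486385)/(163156 + ((-11255 + 151080) - 87275)) = (16 - 486385)/(163156 + ((-11255 + 151080) - 87275)) = -486369/(163156 + (139825 - 87275)) = -486369/(163156 + 52550) = -486369/215706 = -486369*1/215706 = -162123/71902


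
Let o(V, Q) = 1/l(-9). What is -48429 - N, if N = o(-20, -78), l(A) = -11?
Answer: -532718/11 ≈ -48429.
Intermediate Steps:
o(V, Q) = -1/11 (o(V, Q) = 1/(-11) = -1/11)
N = -1/11 ≈ -0.090909
-48429 - N = -48429 - 1*(-1/11) = -48429 + 1/11 = -532718/11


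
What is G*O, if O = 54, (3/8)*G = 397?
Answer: 57168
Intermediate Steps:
G = 3176/3 (G = (8/3)*397 = 3176/3 ≈ 1058.7)
G*O = (3176/3)*54 = 57168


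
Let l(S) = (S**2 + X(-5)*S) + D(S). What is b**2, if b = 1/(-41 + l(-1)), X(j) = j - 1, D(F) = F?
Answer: 1/1225 ≈ 0.00081633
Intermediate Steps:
X(j) = -1 + j
l(S) = S**2 - 5*S (l(S) = (S**2 + (-1 - 5)*S) + S = (S**2 - 6*S) + S = S**2 - 5*S)
b = -1/35 (b = 1/(-41 - (-5 - 1)) = 1/(-41 - 1*(-6)) = 1/(-41 + 6) = 1/(-35) = -1/35 ≈ -0.028571)
b**2 = (-1/35)**2 = 1/1225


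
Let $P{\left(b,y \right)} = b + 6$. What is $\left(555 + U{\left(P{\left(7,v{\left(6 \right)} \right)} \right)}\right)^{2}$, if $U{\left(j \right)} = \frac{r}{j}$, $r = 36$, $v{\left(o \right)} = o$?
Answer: $\frac{52577001}{169} \approx 3.1111 \cdot 10^{5}$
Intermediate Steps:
$P{\left(b,y \right)} = 6 + b$
$U{\left(j \right)} = \frac{36}{j}$
$\left(555 + U{\left(P{\left(7,v{\left(6 \right)} \right)} \right)}\right)^{2} = \left(555 + \frac{36}{6 + 7}\right)^{2} = \left(555 + \frac{36}{13}\right)^{2} = \left(\frac{7251}{13}\right)^{2} = \frac{52577001}{169}$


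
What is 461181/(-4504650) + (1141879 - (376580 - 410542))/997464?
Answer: 268707817537/249623678200 ≈ 1.0765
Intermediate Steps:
461181/(-4504650) + (1141879 - (376580 - 410542))/997464 = 461181*(-1/4504650) + (1141879 - 1*(-33962))*(1/997464) = -153727/1501550 + (1141879 + 33962)*(1/997464) = -153727/1501550 + 1175841*(1/997464) = -153727/1501550 + 391947/332488 = 268707817537/249623678200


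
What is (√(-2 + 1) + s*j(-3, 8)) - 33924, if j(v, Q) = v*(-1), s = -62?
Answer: -34110 + I ≈ -34110.0 + 1.0*I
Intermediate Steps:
j(v, Q) = -v
(√(-2 + 1) + s*j(-3, 8)) - 33924 = (√(-2 + 1) - (-62)*(-3)) - 33924 = (√(-1) - 62*3) - 33924 = (I - 186) - 33924 = (-186 + I) - 33924 = -34110 + I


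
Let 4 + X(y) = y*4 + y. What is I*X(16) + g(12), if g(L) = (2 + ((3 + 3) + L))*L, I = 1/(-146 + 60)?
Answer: 10282/43 ≈ 239.12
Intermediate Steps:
X(y) = -4 + 5*y (X(y) = -4 + (y*4 + y) = -4 + (4*y + y) = -4 + 5*y)
I = -1/86 (I = 1/(-86) = -1/86 ≈ -0.011628)
g(L) = L*(8 + L) (g(L) = (2 + (6 + L))*L = (8 + L)*L = L*(8 + L))
I*X(16) + g(12) = -(-4 + 5*16)/86 + 12*(8 + 12) = -(-4 + 80)/86 + 12*20 = -1/86*76 + 240 = -38/43 + 240 = 10282/43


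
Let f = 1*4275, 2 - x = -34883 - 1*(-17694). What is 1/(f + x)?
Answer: 1/21466 ≈ 4.6585e-5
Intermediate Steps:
x = 17191 (x = 2 - (-34883 - 1*(-17694)) = 2 - (-34883 + 17694) = 2 - 1*(-17189) = 2 + 17189 = 17191)
f = 4275
1/(f + x) = 1/(4275 + 17191) = 1/21466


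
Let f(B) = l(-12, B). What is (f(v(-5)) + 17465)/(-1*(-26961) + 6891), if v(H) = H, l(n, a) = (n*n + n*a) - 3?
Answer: 8833/16926 ≈ 0.52186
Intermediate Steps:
l(n, a) = -3 + n**2 + a*n (l(n, a) = (n**2 + a*n) - 3 = -3 + n**2 + a*n)
f(B) = 141 - 12*B (f(B) = -3 + (-12)**2 + B*(-12) = -3 + 144 - 12*B = 141 - 12*B)
(f(v(-5)) + 17465)/(-1*(-26961) + 6891) = ((141 - 12*(-5)) + 17465)/(-1*(-26961) + 6891) = ((141 + 60) + 17465)/(26961 + 6891) = (201 + 17465)/33852 = 17666*(1/33852) = 8833/16926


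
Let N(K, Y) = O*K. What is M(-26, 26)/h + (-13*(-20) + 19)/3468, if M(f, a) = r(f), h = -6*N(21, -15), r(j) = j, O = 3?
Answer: 32605/218484 ≈ 0.14923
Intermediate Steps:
N(K, Y) = 3*K
h = -378 (h = -18*21 = -6*63 = -378)
M(f, a) = f
M(-26, 26)/h + (-13*(-20) + 19)/3468 = -26/(-378) + (-13*(-20) + 19)/3468 = -26*(-1/378) + (260 + 19)*(1/3468) = 13/189 + 279*(1/3468) = 13/189 + 93/1156 = 32605/218484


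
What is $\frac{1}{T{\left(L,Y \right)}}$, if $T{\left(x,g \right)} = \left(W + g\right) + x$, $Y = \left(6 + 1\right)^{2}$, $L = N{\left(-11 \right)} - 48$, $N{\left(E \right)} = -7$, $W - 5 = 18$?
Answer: $\frac{1}{17} \approx 0.058824$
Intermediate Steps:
$W = 23$ ($W = 5 + 18 = 23$)
$L = -55$ ($L = -7 - 48 = -55$)
$Y = 49$ ($Y = 7^{2} = 49$)
$T{\left(x,g \right)} = 23 + g + x$ ($T{\left(x,g \right)} = \left(23 + g\right) + x = 23 + g + x$)
$\frac{1}{T{\left(L,Y \right)}} = \frac{1}{23 + 49 - 55} = \frac{1}{17}$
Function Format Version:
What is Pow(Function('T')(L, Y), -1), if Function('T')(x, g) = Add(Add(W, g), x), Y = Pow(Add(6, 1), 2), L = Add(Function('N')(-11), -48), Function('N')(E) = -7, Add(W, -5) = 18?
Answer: Rational(1, 17) ≈ 0.058824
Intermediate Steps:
W = 23 (W = Add(5, 18) = 23)
L = -55 (L = Add(-7, -48) = -55)
Y = 49 (Y = Pow(7, 2) = 49)
Function('T')(x, g) = Add(23, g, x) (Function('T')(x, g) = Add(Add(23, g), x) = Add(23, g, x))
Pow(Function('T')(L, Y), -1) = Pow(Add(23, 49, -55), -1) = Pow(17, -1) = Rational(1, 17)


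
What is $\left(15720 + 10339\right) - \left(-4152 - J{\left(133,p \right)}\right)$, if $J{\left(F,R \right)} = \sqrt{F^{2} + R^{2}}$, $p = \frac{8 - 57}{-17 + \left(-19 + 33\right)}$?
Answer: $30211 + \frac{7 \sqrt{3298}}{3} \approx 30345.0$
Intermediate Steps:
$p = \frac{49}{3}$ ($p = - \frac{49}{-17 + 14} = - \frac{49}{-3} = \left(-49\right) \left(- \frac{1}{3}\right) = \frac{49}{3} \approx 16.333$)
$\left(15720 + 10339\right) - \left(-4152 - J{\left(133,p \right)}\right) = \left(15720 + 10339\right) - \left(-4152 - \sqrt{133^{2} + \left(\frac{49}{3}\right)^{2}}\right) = 26059 - \left(-4152 - \sqrt{17689 + \frac{2401}{9}}\right) = 26059 - \left(-4152 - \sqrt{\frac{161602}{9}}\right) = 26059 - \left(-4152 - \frac{7 \sqrt{3298}}{3}\right) = 26059 + \left(4152 + \frac{7 \sqrt{3298}}{3}\right) = 30211 + \frac{7 \sqrt{3298}}{3}$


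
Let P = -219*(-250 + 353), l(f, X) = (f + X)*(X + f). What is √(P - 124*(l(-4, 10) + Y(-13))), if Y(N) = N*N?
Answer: I*√47977 ≈ 219.04*I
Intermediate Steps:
Y(N) = N²
l(f, X) = (X + f)² (l(f, X) = (X + f)*(X + f) = (X + f)²)
P = -22557 (P = -219*103 = -22557)
√(P - 124*(l(-4, 10) + Y(-13))) = √(-22557 - 124*((10 - 4)² + (-13)²)) = √(-22557 - 124*(6² + 169)) = √(-22557 - 124*(36 + 169)) = √(-22557 - 124*205) = √(-22557 - 25420) = √(-47977) = I*√47977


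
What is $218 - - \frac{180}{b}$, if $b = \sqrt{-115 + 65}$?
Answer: $218 - 18 i \sqrt{2} \approx 218.0 - 25.456 i$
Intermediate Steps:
$b = 5 i \sqrt{2}$ ($b = \sqrt{-50} = 5 i \sqrt{2} \approx 7.0711 i$)
$218 - - \frac{180}{b} = 218 - - \frac{180}{5 i \sqrt{2}} = 218 - - 180 \left(- \frac{i \sqrt{2}}{10}\right) = 218 - 18 i \sqrt{2}$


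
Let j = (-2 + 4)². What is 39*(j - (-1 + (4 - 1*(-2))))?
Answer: -39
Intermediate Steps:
j = 4 (j = 2² = 4)
39*(j - (-1 + (4 - 1*(-2)))) = 39*(4 - (-1 + (4 - 1*(-2)))) = 39*(4 - (-1 + (4 + 2))) = 39*(4 - (-1 + 6)) = 39*(4 - 1*5) = 39*(4 - 5) = 39*(-1) = -39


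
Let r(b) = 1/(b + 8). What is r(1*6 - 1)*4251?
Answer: 327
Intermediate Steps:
r(b) = 1/(8 + b)
r(1*6 - 1)*4251 = 4251/(8 + (1*6 - 1)) = 4251/(8 + (6 - 1)) = 4251/(8 + 5) = 4251/13 = (1/13)*4251 = 327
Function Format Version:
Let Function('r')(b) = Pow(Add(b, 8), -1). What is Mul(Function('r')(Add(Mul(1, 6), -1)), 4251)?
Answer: 327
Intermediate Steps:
Function('r')(b) = Pow(Add(8, b), -1)
Mul(Function('r')(Add(Mul(1, 6), -1)), 4251) = Mul(Pow(Add(8, Add(Mul(1, 6), -1)), -1), 4251) = Mul(Pow(Add(8, Add(6, -1)), -1), 4251) = Mul(Pow(Add(8, 5), -1), 4251) = Mul(Pow(13, -1), 4251) = Mul(Rational(1, 13), 4251) = 327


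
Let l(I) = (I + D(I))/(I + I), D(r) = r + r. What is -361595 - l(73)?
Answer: -723193/2 ≈ -3.6160e+5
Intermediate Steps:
D(r) = 2*r
l(I) = 3/2 (l(I) = (I + 2*I)/(I + I) = (3*I)/((2*I)) = (3*I)*(1/(2*I)) = 3/2)
-361595 - l(73) = -361595 - 1*3/2 = -361595 - 3/2 = -723193/2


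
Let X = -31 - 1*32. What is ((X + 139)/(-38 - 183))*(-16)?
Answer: 1216/221 ≈ 5.5023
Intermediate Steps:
X = -63 (X = -31 - 32 = -63)
((X + 139)/(-38 - 183))*(-16) = ((-63 + 139)/(-38 - 183))*(-16) = (76/(-221))*(-16) = (76*(-1/221))*(-16) = -76/221*(-16) = 1216/221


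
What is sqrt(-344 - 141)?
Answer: I*sqrt(485) ≈ 22.023*I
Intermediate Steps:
sqrt(-344 - 141) = sqrt(-485) = I*sqrt(485)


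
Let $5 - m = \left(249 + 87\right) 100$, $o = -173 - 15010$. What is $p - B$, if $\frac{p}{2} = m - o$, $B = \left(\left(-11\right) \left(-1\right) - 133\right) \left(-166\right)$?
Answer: $-57076$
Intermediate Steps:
$o = -15183$ ($o = -173 - 15010 = -15183$)
$m = -33595$ ($m = 5 - \left(249 + 87\right) 100 = 5 - 336 \cdot 100 = 5 - 33600 = -33595$)
$B = 20252$ ($B = \left(11 - 133\right) \left(-166\right) = \left(-122\right) \left(-166\right) = 20252$)
$p = -36824$ ($p = 2 \left(-33595 - -15183\right) = 2 \left(-33595 + 15183\right) = 2 \left(-18412\right) = -36824$)
$p - B = -36824 - 20252 = -57076$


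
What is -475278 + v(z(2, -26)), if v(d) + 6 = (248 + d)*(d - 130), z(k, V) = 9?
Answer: -506381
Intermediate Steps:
v(d) = -6 + (-130 + d)*(248 + d) (v(d) = -6 + (248 + d)*(d - 130) = -6 + (248 + d)*(-130 + d) = -6 + (-130 + d)*(248 + d))
-475278 + v(z(2, -26)) = -475278 + (-32246 + 9**2 + 118*9) = -475278 + (-32246 + 81 + 1062) = -475278 - 31103 = -506381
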